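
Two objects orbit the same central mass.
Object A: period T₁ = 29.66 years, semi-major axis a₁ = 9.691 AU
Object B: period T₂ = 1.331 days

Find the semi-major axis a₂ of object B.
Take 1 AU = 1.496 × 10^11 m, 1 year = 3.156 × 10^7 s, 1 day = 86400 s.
T₁ = 29.66 years = 9.3607 × 10^8 s
T₂ = 1.331 days = 114998 s
a₁ = 9.691 AU = 1.44977 × 10^12 m
Kepler's third law: (T₂/T₁)² = (a₂/a₁)³  ⇒  a₂ = a₁ (T₂/T₁)^(2/3)
T₂/T₁ = 0.000122852
(T₂/T₁)^(2/3) = 0.00247128
a₂ = 1.44977 × 10^12 m × 0.00247128 = 3.5828 × 10^9 m ≈ 0.02395 AU

Final answer: a₂ = 0.02395 AU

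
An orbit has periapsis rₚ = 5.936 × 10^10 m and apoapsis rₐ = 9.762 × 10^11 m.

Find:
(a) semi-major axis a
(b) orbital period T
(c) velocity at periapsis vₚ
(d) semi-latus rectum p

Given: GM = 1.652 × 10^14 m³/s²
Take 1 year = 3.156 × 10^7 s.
rₚ = 5.936 × 10^10 m
rₐ = 9.762 × 10^11 m
GM = 1.652 × 10^14 m³/s²
a = (rₚ + rₐ)/2 = 5.1778 × 10^11 m
e = (rₐ − rₚ)/(rₐ + rₚ) = (9.1684 × 10^11) / (1.03556 × 10^12) = 0.885357
(a) a = 5.1778 × 10^11 m ≈ 5.178 × 10^11 m
(b) a³ = 1.38815 × 10^35 m³;  T = 2π √(a³/GM) = 2π × 2.89876 × 10^10 s = 1.82135 × 10^11 s ≈ 5771 years
(c) vₚ² = GM (2/rₚ − 1/a) = 1.652 × 10^14 × (3.36927 × 10^-11 − 1.93132 × 10^-12) = 5246.98 m²/s²;  vₚ = 72.4361 m/s ≈ 72.44 m/s
(d) 1 − e² = 0.216143;  p = a(1 − e²) = 5.1778 × 10^11 × 0.216143 = 1.11915 × 10^11 m ≈ 1.119 × 10^11 m

Final answer:
(a) semi-major axis a = 5.178 × 10^11 m
(b) orbital period T = 5771 years
(c) velocity at periapsis vₚ = 72.44 m/s
(d) semi-latus rectum p = 1.119 × 10^11 m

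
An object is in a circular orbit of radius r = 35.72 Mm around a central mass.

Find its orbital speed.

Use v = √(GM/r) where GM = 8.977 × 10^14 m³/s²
r = 35.72 Mm = 3.572 × 10^7 m
GM = 8.977 × 10^14 m³/s²
GM/r = (8.977 × 10^14) / (3.572 × 10^7) = 2.51316 × 10^7 m²/s²
v = √(GM/r) = 5013.14 m/s ≈ 5.013 km/s

Final answer: 5.013 km/s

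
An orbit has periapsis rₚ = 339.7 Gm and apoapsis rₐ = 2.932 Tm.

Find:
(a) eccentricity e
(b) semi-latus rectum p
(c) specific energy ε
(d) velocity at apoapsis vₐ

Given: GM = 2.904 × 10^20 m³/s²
rₚ = 339.7 Gm = 3.397 × 10^11 m
rₐ = 2.932 Tm = 2.932 × 10^12 m
GM = 2.904 × 10^20 m³/s²
a = (rₚ + rₐ)/2 = 1.63585 × 10^12 m
e = (rₐ − rₚ)/(rₐ + rₚ) = (2.5923 × 10^12) / (3.2717 × 10^12) = 0.79234
(a) e = 0.79234 ≈ 0.7923
(b) 1 − e² = 0.372197;  p = a(1 − e²) = 1.63585 × 10^12 × 0.372197 = 6.08858 × 10^11 m ≈ 608.9 Gm
(c) 2a = 3.2717 × 10^12 m;  ε = −GM/(2a) = -8.87612 × 10^7 J/kg ≈ -88.76 MJ/kg
(d) vₐ² = GM (2/rₐ − 1/a) = 2.904 × 10^20 × (6.82128 × 10^-13 − 6.11303 × 10^-13) = 2.05677 × 10^7 m²/s²;  vₐ = 4535.16 m/s ≈ 4.535 km/s

Final answer:
(a) eccentricity e = 0.7923
(b) semi-latus rectum p = 608.9 Gm
(c) specific energy ε = -88.76 MJ/kg
(d) velocity at apoapsis vₐ = 4.535 km/s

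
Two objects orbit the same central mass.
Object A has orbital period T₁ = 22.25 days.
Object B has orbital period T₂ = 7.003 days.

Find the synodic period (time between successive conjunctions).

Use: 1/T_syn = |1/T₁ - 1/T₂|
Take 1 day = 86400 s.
T₁ = 22.25 days = 1.9224 × 10^6 s
T₂ = 7.003 days = 605059 s
1/T₁ = 5.20183 × 10^-7 s⁻¹
1/T₂ = 1.65273 × 10^-6 s⁻¹
|1/T₁ − 1/T₂| = 1.13255 × 10^-6 s⁻¹
T_syn = 1 / |1/T₁ − 1/T₂| = 882965 s ≈ 10.22 days

Final answer: T_syn = 10.22 days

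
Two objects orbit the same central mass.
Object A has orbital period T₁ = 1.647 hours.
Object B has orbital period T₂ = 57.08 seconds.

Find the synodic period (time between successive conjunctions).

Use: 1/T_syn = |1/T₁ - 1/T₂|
T₁ = 1.647 hours = 5929.2 s
T₂ = 57.08 seconds
1/T₁ = 0.000168657 s⁻¹
1/T₂ = 0.0175193 s⁻¹
|1/T₁ − 1/T₂| = 0.0173506 s⁻¹
T_syn = 1 / |1/T₁ − 1/T₂| = 57.6348 s ≈ 57.63 seconds

Final answer: T_syn = 57.63 seconds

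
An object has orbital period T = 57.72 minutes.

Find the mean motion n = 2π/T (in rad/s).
T = 57.72 minutes = 3463.2 s
n = 2π / 3463.2 s = 0.00181427 rad/s ≈ 0.001814 rad/s

Final answer: n = 0.001814 rad/s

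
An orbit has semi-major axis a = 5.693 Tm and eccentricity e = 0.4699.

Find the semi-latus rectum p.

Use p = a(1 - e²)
a = 5.693 Tm = 5.693 × 10^12 m
e = 0.4699,  e² = 0.220806,  1 − e² = 0.779194
p = a(1 − e²) = 5.693 × 10^12 m × 0.779194 = 4.43595 × 10^12 m ≈ 4.436 Tm

Final answer: p = 4.436 Tm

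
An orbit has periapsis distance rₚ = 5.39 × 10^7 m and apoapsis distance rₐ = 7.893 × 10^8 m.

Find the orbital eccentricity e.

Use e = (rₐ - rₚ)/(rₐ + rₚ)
rₚ = 5.39 × 10^7 m
rₐ = 7.893 × 10^8 m
rₐ − rₚ = 7.354 × 10^8 m
rₐ + rₚ = 8.432 × 10^8 m
e = (rₐ − rₚ)/(rₐ + rₚ) = 0.872154

Final answer: e = 0.8722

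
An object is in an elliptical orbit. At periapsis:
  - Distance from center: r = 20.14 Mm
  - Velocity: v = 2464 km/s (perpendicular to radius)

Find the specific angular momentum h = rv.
r = 20.14 Mm = 2.014 × 10^7 m
v = 2464 km/s = 2.464 × 10^6 m/s
h = rv = 2.014 × 10^7 × 2.464 × 10^6 = 4.9625 × 10^13 m²/s ≈ 4.962 × 10^13 m²/s

Final answer: h = 4.962 × 10^13 m²/s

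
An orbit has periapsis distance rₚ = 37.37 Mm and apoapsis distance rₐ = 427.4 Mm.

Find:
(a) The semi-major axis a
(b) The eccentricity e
rₚ = 37.37 Mm = 3.737 × 10^7 m
rₐ = 427.4 Mm = 4.274 × 10^8 m
(a) a = (rₚ + rₐ)/2 = 2.32385 × 10^8 m ≈ 232.4 Mm
(b) e = (rₐ − rₚ)/(rₐ + rₚ) = (3.9003 × 10^8) / (4.6477 × 10^8) = 0.839189

Final answer:
(a) a = 232.4 Mm
(b) e = 0.8392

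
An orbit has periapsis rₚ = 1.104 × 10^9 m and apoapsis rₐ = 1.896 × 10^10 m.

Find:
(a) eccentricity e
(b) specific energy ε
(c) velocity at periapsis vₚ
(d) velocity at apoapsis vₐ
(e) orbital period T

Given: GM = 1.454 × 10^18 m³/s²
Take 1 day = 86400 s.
rₚ = 1.104 × 10^9 m
rₐ = 1.896 × 10^10 m
GM = 1.454 × 10^18 m³/s²
a = (rₚ + rₐ)/2 = 1.0032 × 10^10 m
e = (rₐ − rₚ)/(rₐ + rₚ) = (1.7856 × 10^10) / (2.0064 × 10^10) = 0.889952
(a) e = 0.889952 ≈ 0.89
(b) 2a = 2.0064 × 10^10 m;  ε = −GM/(2a) = -7.24681 × 10^7 J/kg ≈ -72.47 MJ/kg
(c) vₚ² = GM (2/rₚ − 1/a) = 1.454 × 10^18 × (1.81159 × 10^-9 − 9.9681 × 10^-11) = 2.48912 × 10^9 m²/s²;  vₚ = 49891.1 m/s ≈ 49.89 km/s
(d) vₐ² = GM (2/rₐ − 1/a) = 1.454 × 10^18 × (1.05485 × 10^-10 − 9.9681 × 10^-11) = 8.43932 × 10^6 m²/s²;  vₐ = 2905.05 m/s ≈ 2.905 km/s
(e) a³ = 1.00963 × 10^30 m³;  T = 2π √(a³/GM) = 2π × 833296 s = 5.23575 × 10^6 s ≈ 60.6 days

Final answer:
(a) eccentricity e = 0.89
(b) specific energy ε = -72.47 MJ/kg
(c) velocity at periapsis vₚ = 49.89 km/s
(d) velocity at apoapsis vₐ = 2.905 km/s
(e) orbital period T = 60.6 days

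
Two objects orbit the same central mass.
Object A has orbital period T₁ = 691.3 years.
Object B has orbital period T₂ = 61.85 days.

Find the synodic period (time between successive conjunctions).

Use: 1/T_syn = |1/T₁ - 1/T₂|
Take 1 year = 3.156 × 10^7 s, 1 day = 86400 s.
T₁ = 691.3 years = 2.18174 × 10^10 s
T₂ = 61.85 days = 5.34384 × 10^6 s
1/T₁ = 4.58349 × 10^-11 s⁻¹
1/T₂ = 1.87131 × 10^-7 s⁻¹
|1/T₁ − 1/T₂| = 1.87086 × 10^-7 s⁻¹
T_syn = 1 / |1/T₁ − 1/T₂| = 5.34515 × 10^6 s ≈ 61.87 days

Final answer: T_syn = 61.87 days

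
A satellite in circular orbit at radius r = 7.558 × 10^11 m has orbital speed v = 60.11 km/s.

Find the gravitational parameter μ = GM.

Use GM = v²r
r = 7.558 × 10^11 m
v = 60.11 km/s = 60110 m/s
v² = 3.61321 × 10^9 m²/s²
GM = v²r = 3.61321 × 10^9 × 7.558 × 10^11 = 2.73087 × 10^21 m³/s²
GM ≈ 2.731 × 10^21 m³/s²

Final answer: GM = 2.731 × 10^21 m³/s²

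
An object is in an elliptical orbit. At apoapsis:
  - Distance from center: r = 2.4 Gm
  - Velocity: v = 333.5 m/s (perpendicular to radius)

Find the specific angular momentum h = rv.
r = 2.4 Gm = 2.4 × 10^9 m
v = 333.5 m/s
h = rv = 2.4 × 10^9 × 333.5 = 8.004 × 10^11 m²/s ≈ 8.004 × 10^11 m²/s

Final answer: h = 8.004 × 10^11 m²/s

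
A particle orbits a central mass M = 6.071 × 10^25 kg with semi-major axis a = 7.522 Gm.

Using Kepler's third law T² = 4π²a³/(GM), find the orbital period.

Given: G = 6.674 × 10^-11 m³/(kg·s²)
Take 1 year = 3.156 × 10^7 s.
M = 6.071 × 10^25 kg
GM = G × M = 6.674 × 10^-11 × 6.071 × 10^25 = 4.05179 × 10^15 m³/s²
a = 7.522 Gm = 7.522 × 10^9 m
a³ = 4.25598 × 10^29 m³
T = 2π √(a³/GM) = 2π √((4.25598 × 10^29) / (4.05179 × 10^15)) = 2π × 1.02489 × 10^7 s
T = 6.43957 × 10^7 s ≈ 2.04 years

Final answer: 2.04 years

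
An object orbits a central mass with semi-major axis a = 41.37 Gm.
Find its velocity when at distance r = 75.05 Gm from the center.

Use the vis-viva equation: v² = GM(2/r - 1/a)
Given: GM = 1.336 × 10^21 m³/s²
a = 41.37 Gm = 4.137 × 10^10 m
r = 75.05 Gm = 7.505 × 10^10 m
GM = 1.336 × 10^21 m³/s²
2/r − 1/a = 2.66489 × 10^-11 − 2.41721 × 10^-11 = 2.4768 × 10^-12 m⁻¹
v² = GM (2/r − 1/a) = 3.309 × 10^9 m²/s²
v = 57523.9 m/s ≈ 57.52 km/s

Final answer: 57.52 km/s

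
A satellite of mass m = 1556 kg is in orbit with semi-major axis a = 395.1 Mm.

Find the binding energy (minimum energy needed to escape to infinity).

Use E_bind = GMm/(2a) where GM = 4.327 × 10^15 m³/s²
a = 395.1 Mm = 3.951 × 10^8 m
GM = 4.327 × 10^15 m³/s²
m = 1556 kg
GMm = 4.327 × 10^15 × 1556 = 6.73281 × 10^18 m³·kg/s²
2a = 7.902 × 10^8 m
E_bind = GMm/(2a) = 8.52039 × 10^9 J ≈ 8.52 GJ

Final answer: 8.52 GJ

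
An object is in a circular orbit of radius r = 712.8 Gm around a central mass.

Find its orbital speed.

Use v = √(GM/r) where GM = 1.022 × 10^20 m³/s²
r = 712.8 Gm = 7.128 × 10^11 m
GM = 1.022 × 10^20 m³/s²
GM/r = (1.022 × 10^20) / (7.128 × 10^11) = 1.43378 × 10^8 m²/s²
v = √(GM/r) = 11974.1 m/s ≈ 11.97 km/s

Final answer: 11.97 km/s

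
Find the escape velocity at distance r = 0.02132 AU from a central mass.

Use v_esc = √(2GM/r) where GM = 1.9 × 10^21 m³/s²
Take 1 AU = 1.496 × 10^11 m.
r = 0.02132 AU = 3.18947 × 10^9 m
GM = 1.9 × 10^21 m³/s²
2GM/r = 2 × (1.9 × 10^21) / (3.18947 × 10^9) = 1.19142 × 10^12 m²/s²
v_esc = √(2GM/r) = 1.09152 × 10^6 m/s ≈ 1092 km/s

Final answer: 1092 km/s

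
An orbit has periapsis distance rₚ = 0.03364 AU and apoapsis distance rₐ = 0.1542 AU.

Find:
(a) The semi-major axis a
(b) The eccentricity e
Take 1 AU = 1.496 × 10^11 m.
rₚ = 0.03364 AU = 5.03254 × 10^9 m
rₐ = 0.1542 AU = 2.30683 × 10^10 m
(a) a = (rₚ + rₐ)/2 = 1.40504 × 10^10 m ≈ 0.09392 AU
(b) e = (rₐ − rₚ)/(rₐ + rₚ) = (1.80358 × 10^10) / (2.81009 × 10^10) = 0.641823

Final answer:
(a) a = 0.09392 AU
(b) e = 0.6418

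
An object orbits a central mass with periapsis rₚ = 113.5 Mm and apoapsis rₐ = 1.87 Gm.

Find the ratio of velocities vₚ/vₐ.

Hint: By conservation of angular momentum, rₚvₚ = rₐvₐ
rₚ = 113.5 Mm = 1.135 × 10^8 m
rₐ = 1.87 Gm = 1.87 × 10^9 m
rₚvₚ = rₐvₐ  ⇒  vₚ/vₐ = rₐ/rₚ
vₚ/vₐ = (1.87 × 10^9) / (1.135 × 10^8) = 16.4758

Final answer: vₚ/vₐ = 16.48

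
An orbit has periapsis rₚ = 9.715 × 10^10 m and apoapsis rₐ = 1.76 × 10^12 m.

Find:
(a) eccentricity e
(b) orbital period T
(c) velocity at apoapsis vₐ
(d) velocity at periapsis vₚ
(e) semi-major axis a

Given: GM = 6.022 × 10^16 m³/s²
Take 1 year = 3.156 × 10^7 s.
rₚ = 9.715 × 10^10 m
rₐ = 1.76 × 10^12 m
GM = 6.022 × 10^16 m³/s²
a = (rₚ + rₐ)/2 = 9.28575 × 10^11 m
e = (rₐ − rₚ)/(rₐ + rₚ) = (1.66285 × 10^12) / (1.85715 × 10^12) = 0.895377
(a) e = 0.895377 ≈ 0.8954
(b) a³ = 8.00665 × 10^35 m³;  T = 2π √(a³/GM) = 2π × 3.64632 × 10^9 s = 2.29105 × 10^10 s ≈ 725.9 years
(c) vₐ² = GM (2/rₐ − 1/a) = 6.022 × 10^16 × (1.13636 × 10^-12 − 1.07692 × 10^-12) = 3579.76 m²/s²;  vₐ = 59.8311 m/s ≈ 59.83 m/s
(d) vₚ² = GM (2/rₚ − 1/a) = 6.022 × 10^16 × (2.05867 × 10^-11 − 1.07692 × 10^-12) = 1.17488 × 10^6 m²/s²;  vₚ = 1083.92 m/s ≈ 1.084 km/s
(e) a = 9.28575 × 10^11 m ≈ 9.286 × 10^11 m

Final answer:
(a) eccentricity e = 0.8954
(b) orbital period T = 725.9 years
(c) velocity at apoapsis vₐ = 59.83 m/s
(d) velocity at periapsis vₚ = 1.084 km/s
(e) semi-major axis a = 9.286 × 10^11 m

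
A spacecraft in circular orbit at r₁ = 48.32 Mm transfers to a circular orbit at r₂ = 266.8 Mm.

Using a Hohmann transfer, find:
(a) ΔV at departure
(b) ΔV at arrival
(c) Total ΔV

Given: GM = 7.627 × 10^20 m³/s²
r₁ = 48.32 Mm = 4.832 × 10^7 m
r₂ = 266.8 Mm = 2.668 × 10^8 m
GM = 7.627 × 10^20 m³/s²
Transfer ellipse: a_t = (r₁ + r₂)/2 = 1.5756 × 10^8 m
Circular speed at r₁: v₁ = √(GM/r₁) = 3.97295 × 10^6 m/s
Transfer speed at r₁ (periapsis): v₁ₜ = √(GM(2/r₁ − 1/a_t)) = 5.16991 × 10^6 m/s
(a) ΔV₁ = v₁ₜ − v₁ = 1.19696 × 10^6 m/s ≈ 1197 km/s
Circular speed at r₂: v₂ = √(GM/r₂) = 1.69077 × 10^6 m/s
Transfer speed at r₂ (apoapsis): v₂ₜ = √(GM(2/r₂ − 1/a_t)) = 936320 m/s
(b) ΔV₂ = v₂ − v₂ₜ = 754447 m/s ≈ 754.4 km/s
(c) ΔV_total = ΔV₁ + ΔV₂ = 1.95141 × 10^6 m/s ≈ 1951 km/s

Final answer:
(a) ΔV₁ = 1197 km/s
(b) ΔV₂ = 754.4 km/s
(c) ΔV_total = 1951 km/s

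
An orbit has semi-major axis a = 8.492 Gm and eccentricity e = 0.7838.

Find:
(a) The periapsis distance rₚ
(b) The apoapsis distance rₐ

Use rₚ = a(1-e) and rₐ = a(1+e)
a = 8.492 Gm = 8.492 × 10^9 m
e = 0.7838:  1 − e = 0.2162,  1 + e = 1.7838
(a) rₚ = a(1 − e) = 8.492 × 10^9 m × 0.2162 = 1.83597 × 10^9 m ≈ 1.836 Gm
(b) rₐ = a(1 + e) = 8.492 × 10^9 m × 1.7838 = 1.5148 × 10^10 m ≈ 15.15 Gm

Final answer:
(a) rₚ = 1.836 Gm
(b) rₐ = 15.15 Gm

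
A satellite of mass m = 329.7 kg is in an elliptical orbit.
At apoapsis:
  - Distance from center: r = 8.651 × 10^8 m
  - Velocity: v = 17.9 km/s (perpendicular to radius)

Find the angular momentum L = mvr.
r = 8.651 × 10^8 m
v = 17.9 km/s = 17900 m/s
vr = 17900 × 8.651 × 10^8 = 1.54853 × 10^13 m²/s
L = m × vr = 329.7 × 1.54853 × 10^13 = 5.1055 × 10^15 kg·m²/s ≈ 5.106 × 10^15 kg·m²/s

Final answer: L = 5.106 × 10^15 kg·m²/s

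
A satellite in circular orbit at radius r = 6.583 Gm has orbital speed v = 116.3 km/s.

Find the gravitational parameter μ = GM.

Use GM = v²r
r = 6.583 Gm = 6.583 × 10^9 m
v = 116.3 km/s = 116300 m/s
v² = 1.35257 × 10^10 m²/s²
GM = v²r = 1.35257 × 10^10 × 6.583 × 10^9 = 8.90396 × 10^19 m³/s²
GM ≈ 8.904 × 10^19 m³/s²

Final answer: GM = 8.904 × 10^19 m³/s²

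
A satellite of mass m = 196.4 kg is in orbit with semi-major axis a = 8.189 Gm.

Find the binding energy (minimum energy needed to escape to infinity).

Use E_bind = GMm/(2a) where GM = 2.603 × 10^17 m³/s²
a = 8.189 Gm = 8.189 × 10^9 m
GM = 2.603 × 10^17 m³/s²
m = 196.4 kg
GMm = 2.603 × 10^17 × 196.4 = 5.11229 × 10^19 m³·kg/s²
2a = 1.6378 × 10^10 m
E_bind = GMm/(2a) = 3.12144 × 10^9 J ≈ 3.121 GJ

Final answer: 3.121 GJ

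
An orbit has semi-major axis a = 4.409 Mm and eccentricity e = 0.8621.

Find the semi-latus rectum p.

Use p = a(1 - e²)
a = 4.409 Mm = 4.409 × 10^6 m
e = 0.8621,  e² = 0.743216,  1 − e² = 0.256784
p = a(1 − e²) = 4.409 × 10^6 m × 0.256784 = 1.13216 × 10^6 m ≈ 1.132 Mm

Final answer: p = 1.132 Mm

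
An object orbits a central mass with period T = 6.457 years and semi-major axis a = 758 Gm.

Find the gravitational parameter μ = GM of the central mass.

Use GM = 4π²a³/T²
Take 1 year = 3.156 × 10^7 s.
T = 6.457 years = 2.03783 × 10^8 s
a = 758 Gm = 7.58 × 10^11 m
a³ = 4.3552 × 10^35 m³
T² = 4.15275 × 10^16 s²
GM = 4π² × (4.3552 × 10^35) / (4.15275 × 10^16) = 4.1403 × 10^20 m³/s²
GM ≈ 4.14 × 10^20 m³/s²

Final answer: GM = 4.14 × 10^20 m³/s²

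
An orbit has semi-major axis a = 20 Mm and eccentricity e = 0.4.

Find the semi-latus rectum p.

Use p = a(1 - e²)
a = 20 Mm = 2 × 10^7 m
e = 0.4,  e² = 0.16,  1 − e² = 0.84
p = a(1 − e²) = 2 × 10^7 m × 0.84 = 1.68 × 10^7 m ≈ 16.8 Mm

Final answer: p = 16.8 Mm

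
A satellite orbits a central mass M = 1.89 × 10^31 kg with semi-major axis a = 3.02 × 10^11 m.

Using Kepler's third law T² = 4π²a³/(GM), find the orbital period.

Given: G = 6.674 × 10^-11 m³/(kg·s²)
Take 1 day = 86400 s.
M = 1.89 × 10^31 kg
GM = G × M = 6.674 × 10^-11 × 1.89 × 10^31 = 1.26139 × 10^21 m³/s²
a = 3.02 × 10^11 m
a³ = 2.75436 × 10^34 m³
T = 2π √(a³/GM) = 2π √((2.75436 × 10^34) / (1.26139 × 10^21)) = 2π × 4.6729 × 10^6 s
T = 2.93607 × 10^7 s ≈ 339.8 days

Final answer: 339.8 days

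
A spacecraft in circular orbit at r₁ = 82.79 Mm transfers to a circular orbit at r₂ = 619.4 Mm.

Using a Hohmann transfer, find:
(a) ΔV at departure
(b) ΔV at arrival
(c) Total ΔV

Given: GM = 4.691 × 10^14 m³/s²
r₁ = 82.79 Mm = 8.279 × 10^7 m
r₂ = 619.4 Mm = 6.194 × 10^8 m
GM = 4.691 × 10^14 m³/s²
Transfer ellipse: a_t = (r₁ + r₂)/2 = 3.51095 × 10^8 m
Circular speed at r₁: v₁ = √(GM/r₁) = 2380.37 m/s
Transfer speed at r₁ (periapsis): v₁ₜ = √(GM(2/r₁ − 1/a_t)) = 3161.67 m/s
(a) ΔV₁ = v₁ₜ − v₁ = 781.308 m/s ≈ 781.3 m/s
Circular speed at r₂: v₂ = √(GM/r₂) = 870.256 m/s
Transfer speed at r₂ (apoapsis): v₂ₜ = √(GM(2/r₂ − 1/a_t)) = 422.594 m/s
(b) ΔV₂ = v₂ − v₂ₜ = 447.662 m/s ≈ 447.7 m/s
(c) ΔV_total = ΔV₁ + ΔV₂ = 1228.97 m/s ≈ 1.229 km/s

Final answer:
(a) ΔV₁ = 781.3 m/s
(b) ΔV₂ = 447.7 m/s
(c) ΔV_total = 1.229 km/s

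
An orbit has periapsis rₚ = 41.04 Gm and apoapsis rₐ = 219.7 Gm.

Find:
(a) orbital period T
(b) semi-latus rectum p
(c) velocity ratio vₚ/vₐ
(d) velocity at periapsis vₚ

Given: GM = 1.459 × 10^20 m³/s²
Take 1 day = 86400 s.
rₚ = 41.04 Gm = 4.104 × 10^10 m
rₐ = 219.7 Gm = 2.197 × 10^11 m
GM = 1.459 × 10^20 m³/s²
a = (rₚ + rₐ)/2 = 1.3037 × 10^11 m
e = (rₐ − rₚ)/(rₐ + rₚ) = (1.7866 × 10^11) / (2.6074 × 10^11) = 0.685204
(a) a³ = 2.21581 × 10^33 m³;  T = 2π √(a³/GM) = 2π × 3.89708 × 10^6 s = 2.4486 × 10^7 s ≈ 283.4 days
(b) 1 − e² = 0.530496;  p = a(1 − e²) = 1.3037 × 10^11 × 0.530496 = 6.91608 × 10^10 m ≈ 69.16 Gm
(c) vₚ/vₐ = rₐ/rₚ (angular momentum) = (2.197 × 10^11) / (4.104 × 10^10) = 5.35331 ≈ 5.353
(d) vₚ² = GM (2/rₚ − 1/a) = 1.459 × 10^20 × (4.87329 × 10^-11 − 7.67048 × 10^-12) = 5.99101 × 10^9 m²/s²;  vₚ = 77401.6 m/s ≈ 77.4 km/s

Final answer:
(a) orbital period T = 283.4 days
(b) semi-latus rectum p = 69.16 Gm
(c) velocity ratio vₚ/vₐ = 5.353
(d) velocity at periapsis vₚ = 77.4 km/s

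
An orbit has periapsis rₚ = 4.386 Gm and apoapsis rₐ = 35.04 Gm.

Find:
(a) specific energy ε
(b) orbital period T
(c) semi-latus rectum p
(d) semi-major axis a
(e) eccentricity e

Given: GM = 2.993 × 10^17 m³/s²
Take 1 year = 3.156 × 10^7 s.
rₚ = 4.386 Gm = 4.386 × 10^9 m
rₐ = 35.04 Gm = 3.504 × 10^10 m
GM = 2.993 × 10^17 m³/s²
a = (rₚ + rₐ)/2 = 1.9713 × 10^10 m
e = (rₐ − rₚ)/(rₐ + rₚ) = (3.0654 × 10^10) / (3.9426 × 10^10) = 0.777507
(a) 2a = 3.9426 × 10^10 m;  ε = −GM/(2a) = -7.59144 × 10^6 J/kg ≈ -7.591 MJ/kg
(b) a³ = 7.66052 × 10^30 m³;  T = 2π √(a³/GM) = 2π × 5.05913 × 10^6 s = 3.17874 × 10^7 s ≈ 1.007 years
(c) 1 − e² = 0.395483;  p = a(1 − e²) = 1.9713 × 10^10 × 0.395483 = 7.79615 × 10^9 m ≈ 7.796 Gm
(d) a = 1.9713 × 10^10 m ≈ 19.71 Gm
(e) e = 0.777507 ≈ 0.7775

Final answer:
(a) specific energy ε = -7.591 MJ/kg
(b) orbital period T = 1.007 years
(c) semi-latus rectum p = 7.796 Gm
(d) semi-major axis a = 19.71 Gm
(e) eccentricity e = 0.7775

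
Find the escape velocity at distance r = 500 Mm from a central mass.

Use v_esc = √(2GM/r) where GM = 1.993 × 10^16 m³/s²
r = 500 Mm = 5 × 10^8 m
GM = 1.993 × 10^16 m³/s²
2GM/r = 2 × (1.993 × 10^16) / (5 × 10^8) = 7.972 × 10^7 m²/s²
v_esc = √(2GM/r) = 8928.61 m/s ≈ 8.929 km/s

Final answer: 8.929 km/s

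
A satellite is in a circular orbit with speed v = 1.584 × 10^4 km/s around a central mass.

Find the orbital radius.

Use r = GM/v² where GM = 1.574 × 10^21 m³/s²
v = 1.584 × 10^4 km/s = 1.584 × 10^7 m/s
GM = 1.574 × 10^21 m³/s²
v² = 2.50906 × 10^14 m²/s²
r = GM/v² = (1.574 × 10^21) / (2.50906 × 10^14) = 6.27328 × 10^6 m ≈ 6.273 Mm

Final answer: 6.273 Mm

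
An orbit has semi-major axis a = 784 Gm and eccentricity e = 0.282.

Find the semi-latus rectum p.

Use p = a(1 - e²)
a = 784 Gm = 7.84 × 10^11 m
e = 0.282,  e² = 0.079524,  1 − e² = 0.920476
p = a(1 − e²) = 7.84 × 10^11 m × 0.920476 = 7.21653 × 10^11 m ≈ 721.7 Gm

Final answer: p = 721.7 Gm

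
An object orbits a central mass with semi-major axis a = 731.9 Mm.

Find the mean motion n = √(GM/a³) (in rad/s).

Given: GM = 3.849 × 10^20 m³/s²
a = 731.9 Mm = 7.319 × 10^8 m
GM = 3.849 × 10^20 m³/s²
a³ = 3.92062 × 10^26 m³
GM/a³ = (3.849 × 10^20) / (3.92062 × 10^26) = 9.81731 × 10^-7 s⁻²
n = √(GM/a³) = 0.000990824 rad/s ≈ 0.0009908 rad/s

Final answer: n = 0.0009908 rad/s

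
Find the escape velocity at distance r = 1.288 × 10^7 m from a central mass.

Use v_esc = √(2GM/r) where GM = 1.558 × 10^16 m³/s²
r = 1.288 × 10^7 m
GM = 1.558 × 10^16 m³/s²
2GM/r = 2 × (1.558 × 10^16) / (1.288 × 10^7) = 2.41925 × 10^9 m²/s²
v_esc = √(2GM/r) = 49185.9 m/s ≈ 49.19 km/s

Final answer: 49.19 km/s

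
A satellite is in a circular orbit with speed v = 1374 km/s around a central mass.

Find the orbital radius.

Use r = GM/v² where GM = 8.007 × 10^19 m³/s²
v = 1374 km/s = 1.374 × 10^6 m/s
GM = 8.007 × 10^19 m³/s²
v² = 1.88788 × 10^12 m²/s²
r = GM/v² = (8.007 × 10^19) / (1.88788 × 10^12) = 4.24127 × 10^7 m ≈ 4.241 × 10^7 m

Final answer: 4.241 × 10^7 m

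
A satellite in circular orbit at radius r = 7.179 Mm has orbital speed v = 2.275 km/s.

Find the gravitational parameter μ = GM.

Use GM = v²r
r = 7.179 Mm = 7.179 × 10^6 m
v = 2.275 km/s = 2275 m/s
v² = 5.17562 × 10^6 m²/s²
GM = v²r = 5.17562 × 10^6 × 7.179 × 10^6 = 3.71558 × 10^13 m³/s²
GM ≈ 3.716 × 10^13 m³/s²

Final answer: GM = 3.716 × 10^13 m³/s²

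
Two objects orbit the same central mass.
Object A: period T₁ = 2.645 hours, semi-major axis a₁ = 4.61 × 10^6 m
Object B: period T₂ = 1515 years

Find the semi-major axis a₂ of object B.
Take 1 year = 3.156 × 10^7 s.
T₁ = 2.645 hours = 9522 s
T₂ = 1515 years = 4.78134 × 10^10 s
a₁ = 4.61 × 10^6 m
Kepler's third law: (T₂/T₁)² = (a₂/a₁)³  ⇒  a₂ = a₁ (T₂/T₁)^(2/3)
T₂/T₁ = 5.02136 × 10^6
(T₂/T₁)^(2/3) = 29323.4
a₂ = 4.61 × 10^6 m × 29323.4 = 1.35181 × 10^11 m ≈ 1.352 × 10^11 m

Final answer: a₂ = 1.352 × 10^11 m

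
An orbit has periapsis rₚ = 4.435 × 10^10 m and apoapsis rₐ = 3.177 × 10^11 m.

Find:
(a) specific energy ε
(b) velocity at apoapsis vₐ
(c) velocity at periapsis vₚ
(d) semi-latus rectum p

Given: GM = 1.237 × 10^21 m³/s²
rₚ = 4.435 × 10^10 m
rₐ = 3.177 × 10^11 m
GM = 1.237 × 10^21 m³/s²
a = (rₚ + rₐ)/2 = 1.81025 × 10^11 m
e = (rₐ − rₚ)/(rₐ + rₚ) = (2.7335 × 10^11) / (3.6205 × 10^11) = 0.755006
(a) 2a = 3.6205 × 10^11 m;  ε = −GM/(2a) = -3.41666 × 10^9 J/kg ≈ -3.417 GJ/kg
(b) vₐ² = GM (2/rₐ − 1/a) = 1.237 × 10^21 × (6.29525 × 10^-12 − 5.5241 × 10^-12) = 9.5391 × 10^8 m²/s²;  vₐ = 30885.4 m/s ≈ 30.89 km/s
(c) vₚ² = GM (2/rₚ − 1/a) = 1.237 × 10^21 × (4.50958 × 10^-11 − 5.5241 × 10^-12) = 4.89502 × 10^10 m²/s²;  vₚ = 221247 m/s ≈ 221.2 km/s
(d) 1 − e² = 0.429966;  p = a(1 − e²) = 1.81025 × 10^11 × 0.429966 = 7.78345 × 10^10 m ≈ 7.783 × 10^10 m

Final answer:
(a) specific energy ε = -3.417 GJ/kg
(b) velocity at apoapsis vₐ = 30.89 km/s
(c) velocity at periapsis vₚ = 221.2 km/s
(d) semi-latus rectum p = 7.783 × 10^10 m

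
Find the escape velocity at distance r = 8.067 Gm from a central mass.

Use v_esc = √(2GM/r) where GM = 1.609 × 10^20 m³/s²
r = 8.067 Gm = 8.067 × 10^9 m
GM = 1.609 × 10^20 m³/s²
2GM/r = 2 × (1.609 × 10^20) / (8.067 × 10^9) = 3.98909 × 10^10 m²/s²
v_esc = √(2GM/r) = 199727 m/s ≈ 199.7 km/s

Final answer: 199.7 km/s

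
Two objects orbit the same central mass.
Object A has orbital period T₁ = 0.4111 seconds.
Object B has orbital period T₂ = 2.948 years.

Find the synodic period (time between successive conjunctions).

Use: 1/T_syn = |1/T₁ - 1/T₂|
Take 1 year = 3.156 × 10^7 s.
T₁ = 0.4111 seconds
T₂ = 2.948 years = 9.30389 × 10^7 s
1/T₁ = 2.4325 s⁻¹
1/T₂ = 1.07482 × 10^-8 s⁻¹
|1/T₁ − 1/T₂| = 2.4325 s⁻¹
T_syn = 1 / |1/T₁ − 1/T₂| = 0.4111 s ≈ 0.4111 seconds

Final answer: T_syn = 0.4111 seconds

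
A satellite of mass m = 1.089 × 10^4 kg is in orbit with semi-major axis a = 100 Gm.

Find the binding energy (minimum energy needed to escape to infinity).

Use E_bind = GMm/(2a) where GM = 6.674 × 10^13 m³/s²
a = 100 Gm = 1 × 10^11 m
GM = 6.674 × 10^13 m³/s²
m = 1.089 × 10^4 kg
GMm = 6.674 × 10^13 × 10890 = 7.26799 × 10^17 m³·kg/s²
2a = 2 × 10^11 m
E_bind = GMm/(2a) = 3.63399 × 10^6 J ≈ 3.634 MJ

Final answer: 3.634 MJ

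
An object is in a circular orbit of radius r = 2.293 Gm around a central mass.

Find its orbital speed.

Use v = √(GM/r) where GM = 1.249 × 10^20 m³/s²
r = 2.293 Gm = 2.293 × 10^9 m
GM = 1.249 × 10^20 m³/s²
GM/r = (1.249 × 10^20) / (2.293 × 10^9) = 5.44701 × 10^10 m²/s²
v = √(GM/r) = 233388 m/s ≈ 233.4 km/s

Final answer: 233.4 km/s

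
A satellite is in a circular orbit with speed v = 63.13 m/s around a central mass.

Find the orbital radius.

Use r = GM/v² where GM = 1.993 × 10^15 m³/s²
v = 63.13 m/s
GM = 1.993 × 10^15 m³/s²
v² = 3985.4 m²/s²
r = GM/v² = (1.993 × 10^15) / 3985.4 = 5.00076 × 10^11 m ≈ 500.1 Gm

Final answer: 500.1 Gm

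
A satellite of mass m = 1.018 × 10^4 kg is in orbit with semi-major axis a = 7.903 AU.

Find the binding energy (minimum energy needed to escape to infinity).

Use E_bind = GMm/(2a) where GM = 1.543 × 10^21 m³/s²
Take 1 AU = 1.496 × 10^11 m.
a = 7.903 AU = 1.18229 × 10^12 m
GM = 1.543 × 10^21 m³/s²
m = 1.018 × 10^4 kg
GMm = 1.543 × 10^21 × 10180 = 1.57077 × 10^25 m³·kg/s²
2a = 2.36458 × 10^12 m
E_bind = GMm/(2a) = 6.64294 × 10^12 J ≈ 6.643 TJ

Final answer: 6.643 TJ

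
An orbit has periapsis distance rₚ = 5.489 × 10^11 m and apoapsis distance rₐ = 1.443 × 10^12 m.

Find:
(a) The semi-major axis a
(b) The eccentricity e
rₚ = 5.489 × 10^11 m
rₐ = 1.443 × 10^12 m
(a) a = (rₚ + rₐ)/2 = 9.9595 × 10^11 m ≈ 9.96 × 10^11 m
(b) e = (rₐ − rₚ)/(rₐ + rₚ) = (8.941 × 10^11) / (1.9919 × 10^12) = 0.448868

Final answer:
(a) a = 9.96 × 10^11 m
(b) e = 0.4489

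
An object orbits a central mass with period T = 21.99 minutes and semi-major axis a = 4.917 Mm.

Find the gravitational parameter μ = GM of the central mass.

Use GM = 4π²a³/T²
T = 21.99 minutes = 1319.4 s
a = 4.917 Mm = 4.917 × 10^6 m
a³ = 1.18878 × 10^20 m³
T² = 1.74082 × 10^6 s²
GM = 4π² × (1.18878 × 10^20) / (1.74082 × 10^6) = 2.69592 × 10^15 m³/s²
GM ≈ 2.696 × 10^15 m³/s²

Final answer: GM = 2.696 × 10^15 m³/s²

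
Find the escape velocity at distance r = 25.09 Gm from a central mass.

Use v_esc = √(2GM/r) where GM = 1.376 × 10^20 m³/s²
r = 25.09 Gm = 2.509 × 10^10 m
GM = 1.376 × 10^20 m³/s²
2GM/r = 2 × (1.376 × 10^20) / (2.509 × 10^10) = 1.09685 × 10^10 m²/s²
v_esc = √(2GM/r) = 104731 m/s ≈ 104.7 km/s

Final answer: 104.7 km/s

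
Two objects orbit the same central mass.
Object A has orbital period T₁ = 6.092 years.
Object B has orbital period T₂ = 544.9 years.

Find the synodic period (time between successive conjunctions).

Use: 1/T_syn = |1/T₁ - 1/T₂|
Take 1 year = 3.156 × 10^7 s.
T₁ = 6.092 years = 1.92264 × 10^8 s
T₂ = 544.9 years = 1.7197 × 10^10 s
1/T₁ = 5.20119 × 10^-9 s⁻¹
1/T₂ = 5.81495 × 10^-11 s⁻¹
|1/T₁ − 1/T₂| = 5.14305 × 10^-9 s⁻¹
T_syn = 1 / |1/T₁ − 1/T₂| = 1.94437 × 10^8 s ≈ 6.161 years

Final answer: T_syn = 6.161 years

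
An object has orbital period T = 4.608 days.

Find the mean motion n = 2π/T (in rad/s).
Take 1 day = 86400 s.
T = 4.608 days = 398131 s
n = 2π / 398131 s = 1.57817 × 10^-5 rad/s ≈ 1.578 × 10^-5 rad/s

Final answer: n = 1.578 × 10^-5 rad/s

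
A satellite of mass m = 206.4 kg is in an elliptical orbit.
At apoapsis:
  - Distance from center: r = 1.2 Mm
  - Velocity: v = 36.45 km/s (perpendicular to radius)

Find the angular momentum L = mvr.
r = 1.2 Mm = 1.2 × 10^6 m
v = 36.45 km/s = 36450 m/s
vr = 36450 × 1.2 × 10^6 = 4.374 × 10^10 m²/s
L = m × vr = 206.4 × 4.374 × 10^10 = 9.02794 × 10^12 kg·m²/s ≈ 9.028 × 10^12 kg·m²/s

Final answer: L = 9.028 × 10^12 kg·m²/s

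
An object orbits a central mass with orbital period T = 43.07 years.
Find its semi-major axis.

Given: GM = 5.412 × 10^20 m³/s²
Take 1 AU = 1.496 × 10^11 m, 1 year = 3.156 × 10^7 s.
T = 43.07 years = 1.35929 × 10^9 s
GM = 5.412 × 10^20 m³/s²
Kepler's third law: a³ = GM T² / (4π²)
T² = 1.84767 × 10^18 s²
a³ = (5.412 × 10^20) × (1.84767 × 10^18) / (4π²) = 2.53292 × 10^37 m³
a = (a³)^(1/3) = 2.9368 × 10^12 m ≈ 19.63 AU

Final answer: 19.63 AU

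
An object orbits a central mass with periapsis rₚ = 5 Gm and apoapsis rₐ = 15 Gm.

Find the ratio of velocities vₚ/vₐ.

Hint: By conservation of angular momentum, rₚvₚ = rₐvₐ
rₚ = 5 Gm = 5 × 10^9 m
rₐ = 15 Gm = 1.5 × 10^10 m
rₚvₚ = rₐvₐ  ⇒  vₚ/vₐ = rₐ/rₚ
vₚ/vₐ = (1.5 × 10^10) / (5 × 10^9) = 3

Final answer: vₚ/vₐ = 3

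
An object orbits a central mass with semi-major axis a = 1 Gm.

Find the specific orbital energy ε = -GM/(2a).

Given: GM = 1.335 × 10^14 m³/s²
a = 1 Gm = 1 × 10^9 m
GM = 1.335 × 10^14 m³/s²
2a = 2 × 10^9 m
ε = −GM/(2a) = -66750 J/kg ≈ -66.75 kJ/kg

Final answer: -66.75 kJ/kg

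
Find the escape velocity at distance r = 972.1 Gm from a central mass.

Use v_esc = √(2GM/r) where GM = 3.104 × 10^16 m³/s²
r = 972.1 Gm = 9.721 × 10^11 m
GM = 3.104 × 10^16 m³/s²
2GM/r = 2 × (3.104 × 10^16) / (9.721 × 10^11) = 63861.7 m²/s²
v_esc = √(2GM/r) = 252.709 m/s ≈ 252.7 m/s

Final answer: 252.7 m/s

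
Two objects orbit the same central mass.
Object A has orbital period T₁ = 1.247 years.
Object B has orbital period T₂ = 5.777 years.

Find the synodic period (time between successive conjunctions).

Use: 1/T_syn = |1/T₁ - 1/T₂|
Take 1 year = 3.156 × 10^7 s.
T₁ = 1.247 years = 3.93553 × 10^7 s
T₂ = 5.777 years = 1.82322 × 10^8 s
1/T₁ = 2.54095 × 10^-8 s⁻¹
1/T₂ = 5.4848 × 10^-9 s⁻¹
|1/T₁ − 1/T₂| = 1.99247 × 10^-8 s⁻¹
T_syn = 1 / |1/T₁ − 1/T₂| = 5.01889 × 10^7 s ≈ 1.59 years

Final answer: T_syn = 1.59 years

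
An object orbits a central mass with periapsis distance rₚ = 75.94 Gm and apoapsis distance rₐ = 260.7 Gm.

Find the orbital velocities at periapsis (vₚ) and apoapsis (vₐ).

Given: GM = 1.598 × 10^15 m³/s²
rₚ = 75.94 Gm = 7.594 × 10^10 m
rₐ = 260.7 Gm = 2.607 × 10^11 m
GM = 1.598 × 10^15 m³/s²
a = (rₚ + rₐ)/2 = 1.6832 × 10^11 m
Vis-viva: v² = GM (2/r − 1/a)
vₚ² = 1.598 × 10^15 × (2.63366 × 10^-11 − 5.94106 × 10^-12) = 32592 m²/s²
vₚ = 180.533 m/s ≈ 180.5 m/s
vₐ² = 1.598 × 10^15 × (7.67165 × 10^-12 − 5.94106 × 10^-12) = 2765.48 m²/s²
vₐ = 52.5878 m/s ≈ 52.59 m/s

Final answer: vₚ = 180.5 m/s, vₐ = 52.59 m/s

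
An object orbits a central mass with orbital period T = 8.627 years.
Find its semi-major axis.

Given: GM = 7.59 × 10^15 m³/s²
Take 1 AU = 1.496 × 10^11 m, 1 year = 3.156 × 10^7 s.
T = 8.627 years = 2.72268 × 10^8 s
GM = 7.59 × 10^15 m³/s²
Kepler's third law: a³ = GM T² / (4π²)
T² = 7.41299 × 10^16 s²
a³ = (7.59 × 10^15) × (7.41299 × 10^16) / (4π²) = 1.4252 × 10^31 m³
a = (a³)^(1/3) = 2.42452 × 10^10 m ≈ 0.1621 AU

Final answer: 0.1621 AU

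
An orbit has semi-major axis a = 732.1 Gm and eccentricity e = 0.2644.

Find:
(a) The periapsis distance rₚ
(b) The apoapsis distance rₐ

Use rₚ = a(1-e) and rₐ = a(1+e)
a = 732.1 Gm = 7.321 × 10^11 m
e = 0.2644:  1 − e = 0.7356,  1 + e = 1.2644
(a) rₚ = a(1 − e) = 7.321 × 10^11 m × 0.7356 = 5.38533 × 10^11 m ≈ 538.5 Gm
(b) rₐ = a(1 + e) = 7.321 × 10^11 m × 1.2644 = 9.25667 × 10^11 m ≈ 925.7 Gm

Final answer:
(a) rₚ = 538.5 Gm
(b) rₐ = 925.7 Gm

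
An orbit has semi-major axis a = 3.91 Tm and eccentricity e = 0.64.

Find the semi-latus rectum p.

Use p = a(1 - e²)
a = 3.91 Tm = 3.91 × 10^12 m
e = 0.64,  e² = 0.4096,  1 − e² = 0.5904
p = a(1 − e²) = 3.91 × 10^12 m × 0.5904 = 2.30846 × 10^12 m ≈ 2.308 Tm

Final answer: p = 2.308 Tm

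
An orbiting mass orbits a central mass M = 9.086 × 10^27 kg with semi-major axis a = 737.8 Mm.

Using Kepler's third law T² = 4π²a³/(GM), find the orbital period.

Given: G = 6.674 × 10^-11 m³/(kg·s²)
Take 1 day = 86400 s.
M = 9.086 × 10^27 kg
GM = G × M = 6.674 × 10^-11 × 9.086 × 10^27 = 6.064 × 10^17 m³/s²
a = 737.8 Mm = 7.378 × 10^8 m
a³ = 4.01621 × 10^26 m³
T = 2π √(a³/GM) = 2π √((4.01621 × 10^26) / (6.064 × 10^17)) = 2π × 25735.3 s
T = 161699 s ≈ 1.872 days

Final answer: 1.872 days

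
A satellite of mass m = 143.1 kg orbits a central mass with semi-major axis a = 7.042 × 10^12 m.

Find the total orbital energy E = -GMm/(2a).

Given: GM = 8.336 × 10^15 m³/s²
a = 7.042 × 10^12 m
GM = 8.336 × 10^15 m³/s²
2a = 1.4084 × 10^13 m
GMm = 8.336 × 10^15 × 143.1 = 1.19288 × 10^18 m³·kg/s²
E = −GMm/(2a) = -84697.6 J ≈ -84.7 kJ

Final answer: -84.7 kJ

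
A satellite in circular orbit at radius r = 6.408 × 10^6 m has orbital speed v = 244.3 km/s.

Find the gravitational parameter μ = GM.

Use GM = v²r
r = 6.408 × 10^6 m
v = 244.3 km/s = 244300 m/s
v² = 5.96825 × 10^10 m²/s²
GM = v²r = 5.96825 × 10^10 × 6.408 × 10^6 = 3.82445 × 10^17 m³/s²
GM ≈ 3.824 × 10^17 m³/s²

Final answer: GM = 3.824 × 10^17 m³/s²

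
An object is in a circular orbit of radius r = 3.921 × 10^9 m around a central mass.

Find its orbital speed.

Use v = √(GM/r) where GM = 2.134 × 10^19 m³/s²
r = 3.921 × 10^9 m
GM = 2.134 × 10^19 m³/s²
GM/r = (2.134 × 10^19) / (3.921 × 10^9) = 5.44249 × 10^9 m²/s²
v = √(GM/r) = 73773.2 m/s ≈ 73.77 km/s

Final answer: 73.77 km/s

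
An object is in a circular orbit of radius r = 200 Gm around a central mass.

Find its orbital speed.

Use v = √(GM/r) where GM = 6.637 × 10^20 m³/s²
r = 200 Gm = 2 × 10^11 m
GM = 6.637 × 10^20 m³/s²
GM/r = (6.637 × 10^20) / (2 × 10^11) = 3.3185 × 10^9 m²/s²
v = √(GM/r) = 57606.4 m/s ≈ 57.61 km/s

Final answer: 57.61 km/s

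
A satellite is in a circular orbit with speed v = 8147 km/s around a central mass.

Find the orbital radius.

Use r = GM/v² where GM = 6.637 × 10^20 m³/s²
v = 8147 km/s = 8.147 × 10^6 m/s
GM = 6.637 × 10^20 m³/s²
v² = 6.63736 × 10^13 m²/s²
r = GM/v² = (6.637 × 10^20) / (6.63736 × 10^13) = 9.99946 × 10^6 m ≈ 9.999 Mm

Final answer: 9.999 Mm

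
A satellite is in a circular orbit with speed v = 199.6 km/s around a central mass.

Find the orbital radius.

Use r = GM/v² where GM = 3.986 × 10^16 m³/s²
v = 199.6 km/s = 199600 m/s
GM = 3.986 × 10^16 m³/s²
v² = 3.98402 × 10^10 m²/s²
r = GM/v² = (3.986 × 10^16) / (3.98402 × 10^10) = 1.0005 × 10^6 m ≈ 1 Mm

Final answer: 1 Mm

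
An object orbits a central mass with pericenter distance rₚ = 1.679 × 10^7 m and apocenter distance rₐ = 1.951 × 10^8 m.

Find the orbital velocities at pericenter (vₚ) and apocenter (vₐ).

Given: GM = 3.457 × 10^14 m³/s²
rₚ = 1.679 × 10^7 m
rₐ = 1.951 × 10^8 m
GM = 3.457 × 10^14 m³/s²
a = (rₚ + rₐ)/2 = 1.05945 × 10^8 m
Vis-viva: v² = GM (2/r − 1/a)
vₚ² = 3.457 × 10^14 × (1.19119 × 10^-7 − 9.43886 × 10^-9) = 3.79163 × 10^7 m²/s²
vₚ = 6157.62 m/s ≈ 6.158 km/s
vₐ² = 3.457 × 10^14 × (1.02512 × 10^-8 − 9.43886 × 10^-9) = 280810 m²/s²
vₐ = 529.915 m/s ≈ 529.9 m/s

Final answer: vₚ = 6.158 km/s, vₐ = 529.9 m/s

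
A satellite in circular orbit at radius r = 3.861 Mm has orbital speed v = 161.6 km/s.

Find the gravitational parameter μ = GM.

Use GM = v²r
r = 3.861 Mm = 3.861 × 10^6 m
v = 161.6 km/s = 161600 m/s
v² = 2.61146 × 10^10 m²/s²
GM = v²r = 2.61146 × 10^10 × 3.861 × 10^6 = 1.00828 × 10^17 m³/s²
GM ≈ 1.008 × 10^17 m³/s²

Final answer: GM = 1.008 × 10^17 m³/s²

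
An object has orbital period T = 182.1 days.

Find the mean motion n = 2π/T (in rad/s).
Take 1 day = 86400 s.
T = 182.1 days = 1.57334 × 10^7 s
n = 2π / (1.57334 × 10^7 s) = 3.99352 × 10^-7 rad/s ≈ 3.994 × 10^-7 rad/s

Final answer: n = 3.994 × 10^-7 rad/s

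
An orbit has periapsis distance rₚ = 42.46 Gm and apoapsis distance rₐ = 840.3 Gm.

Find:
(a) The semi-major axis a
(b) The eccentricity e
rₚ = 42.46 Gm = 4.246 × 10^10 m
rₐ = 840.3 Gm = 8.403 × 10^11 m
(a) a = (rₚ + rₐ)/2 = 4.4138 × 10^11 m ≈ 441.4 Gm
(b) e = (rₐ − rₚ)/(rₐ + rₚ) = (7.9784 × 10^11) / (8.8276 × 10^11) = 0.903802

Final answer:
(a) a = 441.4 Gm
(b) e = 0.9038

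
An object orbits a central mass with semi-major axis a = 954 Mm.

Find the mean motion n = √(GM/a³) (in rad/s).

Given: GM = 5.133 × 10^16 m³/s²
a = 954 Mm = 9.54 × 10^8 m
GM = 5.133 × 10^16 m³/s²
a³ = 8.68251 × 10^26 m³
GM/a³ = (5.133 × 10^16) / (8.68251 × 10^26) = 5.91189 × 10^-11 s⁻²
n = √(GM/a³) = 7.68888 × 10^-6 rad/s ≈ 7.689 × 10^-6 rad/s

Final answer: n = 7.689 × 10^-6 rad/s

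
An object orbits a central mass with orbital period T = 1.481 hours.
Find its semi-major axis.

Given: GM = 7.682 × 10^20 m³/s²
T = 1.481 hours = 5331.6 s
GM = 7.682 × 10^20 m³/s²
Kepler's third law: a³ = GM T² / (4π²)
T² = 2.8426 × 10^7 s²
a³ = (7.682 × 10^20) × (2.8426 × 10^7) / (4π²) = 5.53133 × 10^26 m³
a = (a³)^(1/3) = 8.20874 × 10^8 m ≈ 8.209 × 10^8 m

Final answer: 8.209 × 10^8 m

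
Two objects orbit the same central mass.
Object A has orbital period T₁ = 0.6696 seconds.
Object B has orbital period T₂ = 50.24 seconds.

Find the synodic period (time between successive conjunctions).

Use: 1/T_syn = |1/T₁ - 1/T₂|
T₁ = 0.6696 seconds
T₂ = 50.24 seconds
1/T₁ = 1.49343 s⁻¹
1/T₂ = 0.0199045 s⁻¹
|1/T₁ − 1/T₂| = 1.47352 s⁻¹
T_syn = 1 / |1/T₁ − 1/T₂| = 0.678645 s ≈ 0.6786 seconds

Final answer: T_syn = 0.6786 seconds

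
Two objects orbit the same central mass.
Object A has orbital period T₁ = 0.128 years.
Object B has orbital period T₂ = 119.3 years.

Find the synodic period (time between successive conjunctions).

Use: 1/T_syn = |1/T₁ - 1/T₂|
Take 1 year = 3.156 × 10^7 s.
T₁ = 0.128 years = 4.03968 × 10^6 s
T₂ = 119.3 years = 3.76511 × 10^9 s
1/T₁ = 2.47544 × 10^-7 s⁻¹
1/T₂ = 2.65597 × 10^-10 s⁻¹
|1/T₁ − 1/T₂| = 2.47279 × 10^-7 s⁻¹
T_syn = 1 / |1/T₁ − 1/T₂| = 4.04402 × 10^6 s ≈ 0.1281 years

Final answer: T_syn = 0.1281 years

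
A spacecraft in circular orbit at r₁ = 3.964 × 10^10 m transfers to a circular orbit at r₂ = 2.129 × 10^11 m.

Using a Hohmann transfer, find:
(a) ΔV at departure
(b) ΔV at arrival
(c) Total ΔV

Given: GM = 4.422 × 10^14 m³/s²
r₁ = 3.964 × 10^10 m
r₂ = 2.129 × 10^11 m
GM = 4.422 × 10^14 m³/s²
Transfer ellipse: a_t = (r₁ + r₂)/2 = 1.2627 × 10^11 m
Circular speed at r₁: v₁ = √(GM/r₁) = 105.619 m/s
Transfer speed at r₁ (periapsis): v₁ₜ = √(GM(2/r₁ − 1/a_t)) = 137.145 m/s
(a) ΔV₁ = v₁ₜ − v₁ = 31.526 m/s ≈ 31.53 m/s
Circular speed at r₂: v₂ = √(GM/r₂) = 45.5745 m/s
Transfer speed at r₂ (apoapsis): v₂ₜ = √(GM(2/r₂ − 1/a_t)) = 25.5351 m/s
(b) ΔV₂ = v₂ − v₂ₜ = 20.0393 m/s ≈ 20.04 m/s
(c) ΔV_total = ΔV₁ + ΔV₂ = 51.5653 m/s ≈ 51.57 m/s

Final answer:
(a) ΔV₁ = 31.53 m/s
(b) ΔV₂ = 20.04 m/s
(c) ΔV_total = 51.57 m/s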